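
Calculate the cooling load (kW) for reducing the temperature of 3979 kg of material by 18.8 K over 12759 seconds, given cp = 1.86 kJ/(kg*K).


Q = m * cp * dT / t
Q = 3979 * 1.86 * 18.8 / 12759
Q = 10.905 kW

10.905


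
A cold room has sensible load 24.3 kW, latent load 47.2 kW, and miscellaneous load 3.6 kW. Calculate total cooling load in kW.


Q_total = Q_s + Q_l + Q_misc
Q_total = 24.3 + 47.2 + 3.6
Q_total = 75.1 kW

75.1


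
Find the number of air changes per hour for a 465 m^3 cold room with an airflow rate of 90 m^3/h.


ACH = flow / volume
ACH = 90 / 465
ACH = 0.194

0.194


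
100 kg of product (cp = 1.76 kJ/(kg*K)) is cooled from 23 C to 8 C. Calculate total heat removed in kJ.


dT = 23 - (8) = 15 K
Q = m * cp * dT = 100 * 1.76 * 15
Q = 2640 kJ

2640


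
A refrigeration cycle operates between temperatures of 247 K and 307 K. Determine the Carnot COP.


dT = 307 - 247 = 60 K
COP_carnot = T_cold / dT = 247 / 60
COP_carnot = 4.117

4.117


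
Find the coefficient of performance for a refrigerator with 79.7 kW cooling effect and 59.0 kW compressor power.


COP = Q_evap / W
COP = 79.7 / 59.0
COP = 1.351

1.351


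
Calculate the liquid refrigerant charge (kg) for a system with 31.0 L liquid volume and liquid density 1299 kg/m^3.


Charge = V * rho / 1000
Charge = 31.0 * 1299 / 1000
Charge = 40.27 kg

40.27


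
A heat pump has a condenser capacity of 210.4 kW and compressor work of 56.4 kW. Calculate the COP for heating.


COP_hp = Q_cond / W
COP_hp = 210.4 / 56.4
COP_hp = 3.73

3.73


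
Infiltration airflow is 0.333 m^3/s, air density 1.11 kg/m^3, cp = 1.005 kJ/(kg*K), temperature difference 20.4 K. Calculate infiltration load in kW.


Q = V_dot * rho * cp * dT
Q = 0.333 * 1.11 * 1.005 * 20.4
Q = 7.578 kW

7.578


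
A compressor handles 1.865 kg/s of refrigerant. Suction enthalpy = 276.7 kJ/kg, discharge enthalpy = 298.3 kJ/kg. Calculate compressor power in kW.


dh = 298.3 - 276.7 = 21.6 kJ/kg
W = m_dot * dh = 1.865 * 21.6 = 40.28 kW

40.28


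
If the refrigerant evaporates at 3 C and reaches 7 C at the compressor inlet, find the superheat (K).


Superheat = T_suction - T_evap
Superheat = 7 - (3)
Superheat = 4 K

4


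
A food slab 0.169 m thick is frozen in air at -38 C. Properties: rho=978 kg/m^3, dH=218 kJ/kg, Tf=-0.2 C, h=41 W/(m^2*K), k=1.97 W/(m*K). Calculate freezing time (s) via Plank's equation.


dT = -0.2 - (-38) = 37.8 K
term1 = a/(2h) = 0.169/(2*41) = 0.00206097561
term2 = a^2/(8k) = 0.169^2/(8*1.97) = 0.001812246193
t = rho*dH*1000/dT * (term1 + term2)
t = 978*218*1000/37.8 * (0.00206097561 + 0.001812246193)
t = 21846 s

21846


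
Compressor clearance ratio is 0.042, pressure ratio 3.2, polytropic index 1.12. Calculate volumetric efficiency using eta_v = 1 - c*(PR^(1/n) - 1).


PR^(1/n) = 3.2^(1/1.12) = 2.82505408
eta_v = 1 - 0.042 * (2.82505408 - 1)
eta_v = 0.9233

0.9233


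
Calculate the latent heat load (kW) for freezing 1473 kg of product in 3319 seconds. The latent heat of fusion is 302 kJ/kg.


Q_lat = m * h_fg / t
Q_lat = 1473 * 302 / 3319
Q_lat = 134.03 kW

134.03


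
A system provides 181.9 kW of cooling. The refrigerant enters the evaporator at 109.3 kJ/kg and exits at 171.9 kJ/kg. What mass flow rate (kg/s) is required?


dh = 171.9 - 109.3 = 62.6 kJ/kg
m_dot = Q / dh = 181.9 / 62.6 = 2.9058 kg/s

2.9058


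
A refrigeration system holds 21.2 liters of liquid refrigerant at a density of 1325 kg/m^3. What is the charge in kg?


Charge = V * rho / 1000
Charge = 21.2 * 1325 / 1000
Charge = 28.09 kg

28.09


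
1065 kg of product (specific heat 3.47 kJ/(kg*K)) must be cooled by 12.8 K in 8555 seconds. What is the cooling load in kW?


Q = m * cp * dT / t
Q = 1065 * 3.47 * 12.8 / 8555
Q = 5.529 kW

5.529


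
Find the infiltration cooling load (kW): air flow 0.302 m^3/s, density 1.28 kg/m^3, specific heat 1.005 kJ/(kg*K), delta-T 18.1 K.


Q = V_dot * rho * cp * dT
Q = 0.302 * 1.28 * 1.005 * 18.1
Q = 7.032 kW

7.032


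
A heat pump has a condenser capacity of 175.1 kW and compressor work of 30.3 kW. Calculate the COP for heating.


COP_hp = Q_cond / W
COP_hp = 175.1 / 30.3
COP_hp = 5.779

5.779


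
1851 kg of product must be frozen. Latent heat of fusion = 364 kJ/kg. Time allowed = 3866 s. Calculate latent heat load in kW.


Q_lat = m * h_fg / t
Q_lat = 1851 * 364 / 3866
Q_lat = 174.28 kW

174.28


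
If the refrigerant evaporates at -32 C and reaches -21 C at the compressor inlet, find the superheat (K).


Superheat = T_suction - T_evap
Superheat = -21 - (-32)
Superheat = 11 K

11


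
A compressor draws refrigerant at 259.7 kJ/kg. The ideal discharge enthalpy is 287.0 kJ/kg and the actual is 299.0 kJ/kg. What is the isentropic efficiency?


dh_ideal = 287.0 - 259.7 = 27.3 kJ/kg
dh_actual = 299.0 - 259.7 = 39.3 kJ/kg
eta_s = dh_ideal / dh_actual = 27.3 / 39.3
eta_s = 0.6947

0.6947


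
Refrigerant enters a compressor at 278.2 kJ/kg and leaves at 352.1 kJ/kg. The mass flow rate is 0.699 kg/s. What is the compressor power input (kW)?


dh = 352.1 - 278.2 = 73.9 kJ/kg
W = m_dot * dh = 0.699 * 73.9 = 51.66 kW

51.66


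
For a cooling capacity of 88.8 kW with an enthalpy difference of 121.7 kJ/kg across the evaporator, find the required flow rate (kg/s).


m_dot = Q / dh
m_dot = 88.8 / 121.7
m_dot = 0.7297 kg/s

0.7297


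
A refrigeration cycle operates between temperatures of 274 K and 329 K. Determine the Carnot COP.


dT = 329 - 274 = 55 K
COP_carnot = T_cold / dT = 274 / 55
COP_carnot = 4.982

4.982


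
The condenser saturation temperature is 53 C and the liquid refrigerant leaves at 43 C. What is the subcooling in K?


Subcooling = T_cond - T_liquid
Subcooling = 53 - 43
Subcooling = 10 K

10


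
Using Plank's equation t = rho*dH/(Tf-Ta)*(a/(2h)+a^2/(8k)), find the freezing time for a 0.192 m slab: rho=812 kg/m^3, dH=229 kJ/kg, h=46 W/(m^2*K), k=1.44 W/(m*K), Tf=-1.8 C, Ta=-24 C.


dT = -1.8 - (-24) = 22.2 K
term1 = a/(2h) = 0.192/(2*46) = 0.002086956522
term2 = a^2/(8k) = 0.192^2/(8*1.44) = 0.0032
t = rho*dH*1000/dT * (term1 + term2)
t = 812*229*1000/22.2 * (0.002086956522 + 0.0032)
t = 44284 s

44284


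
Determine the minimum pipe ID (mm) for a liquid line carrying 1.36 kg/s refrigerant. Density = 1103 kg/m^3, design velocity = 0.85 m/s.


A = m_dot / (rho * v) = 1.36 / (1103 * 0.85) = 0.001450589302 m^2
d = sqrt(4*A/pi) * 1000
d = 43.0 mm

43.0


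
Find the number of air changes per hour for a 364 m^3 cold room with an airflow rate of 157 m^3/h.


ACH = flow / volume
ACH = 157 / 364
ACH = 0.431

0.431


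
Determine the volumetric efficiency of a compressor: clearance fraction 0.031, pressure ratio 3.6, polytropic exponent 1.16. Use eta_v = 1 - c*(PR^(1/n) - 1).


PR^(1/n) = 3.6^(1/1.16) = 3.0169709
eta_v = 1 - 0.031 * (3.0169709 - 1)
eta_v = 0.9375

0.9375


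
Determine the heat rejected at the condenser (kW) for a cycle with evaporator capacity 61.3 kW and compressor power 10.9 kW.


Q_cond = Q_evap + W
Q_cond = 61.3 + 10.9
Q_cond = 72.2 kW

72.2


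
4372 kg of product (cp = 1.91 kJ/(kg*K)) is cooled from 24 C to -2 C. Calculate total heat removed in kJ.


dT = 24 - (-2) = 26 K
Q = m * cp * dT = 4372 * 1.91 * 26
Q = 217114 kJ

217114


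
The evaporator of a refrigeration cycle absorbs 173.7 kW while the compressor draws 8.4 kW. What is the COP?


COP = Q_evap / W
COP = 173.7 / 8.4
COP = 20.679

20.679


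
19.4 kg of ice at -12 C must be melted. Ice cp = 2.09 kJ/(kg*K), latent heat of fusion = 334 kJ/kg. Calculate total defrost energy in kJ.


Sensible heat = cp * dT = 2.09 * 12 = 25.08 kJ/kg
Total per kg = 25.08 + 334 = 359.08 kJ/kg
Q = m * total = 19.4 * 359.08
Q = 6966.2 kJ

6966.2


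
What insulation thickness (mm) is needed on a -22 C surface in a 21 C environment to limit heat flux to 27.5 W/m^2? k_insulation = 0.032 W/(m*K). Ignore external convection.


dT = 21 - (-22) = 43 K
thickness = k * dT / q_max * 1000
thickness = 0.032 * 43 / 27.5 * 1000
thickness = 50.0 mm

50.0


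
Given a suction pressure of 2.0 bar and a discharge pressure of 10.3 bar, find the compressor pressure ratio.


PR = P_high / P_low
PR = 10.3 / 2.0
PR = 5.15

5.15


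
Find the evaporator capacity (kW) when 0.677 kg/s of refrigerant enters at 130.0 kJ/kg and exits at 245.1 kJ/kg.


dh = 245.1 - 130.0 = 115.1 kJ/kg
Q_evap = m_dot * dh = 0.677 * 115.1
Q_evap = 77.92 kW

77.92


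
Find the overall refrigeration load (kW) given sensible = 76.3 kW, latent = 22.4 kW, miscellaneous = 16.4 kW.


Q_total = Q_s + Q_l + Q_misc
Q_total = 76.3 + 22.4 + 16.4
Q_total = 115.1 kW

115.1


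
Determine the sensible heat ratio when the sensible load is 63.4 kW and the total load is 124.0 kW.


SHR = Q_sensible / Q_total
SHR = 63.4 / 124.0
SHR = 0.511

0.511


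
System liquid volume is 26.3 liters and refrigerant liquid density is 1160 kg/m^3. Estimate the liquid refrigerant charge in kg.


Charge = V * rho / 1000
Charge = 26.3 * 1160 / 1000
Charge = 30.51 kg

30.51


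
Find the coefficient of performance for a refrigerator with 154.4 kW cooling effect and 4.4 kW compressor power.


COP = Q_evap / W
COP = 154.4 / 4.4
COP = 35.091

35.091


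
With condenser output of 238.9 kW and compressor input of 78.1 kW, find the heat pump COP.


COP_hp = Q_cond / W
COP_hp = 238.9 / 78.1
COP_hp = 3.059

3.059


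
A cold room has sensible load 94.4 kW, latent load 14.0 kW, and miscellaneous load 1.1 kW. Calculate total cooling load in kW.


Q_total = Q_s + Q_l + Q_misc
Q_total = 94.4 + 14.0 + 1.1
Q_total = 109.5 kW

109.5


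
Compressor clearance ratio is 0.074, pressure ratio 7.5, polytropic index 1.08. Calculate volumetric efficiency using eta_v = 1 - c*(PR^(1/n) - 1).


PR^(1/n) = 7.5^(1/1.08) = 6.46013971
eta_v = 1 - 0.074 * (6.46013971 - 1)
eta_v = 0.5959

0.5959


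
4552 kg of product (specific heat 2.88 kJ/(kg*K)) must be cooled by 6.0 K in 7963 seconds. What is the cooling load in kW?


Q = m * cp * dT / t
Q = 4552 * 2.88 * 6.0 / 7963
Q = 9.878 kW

9.878


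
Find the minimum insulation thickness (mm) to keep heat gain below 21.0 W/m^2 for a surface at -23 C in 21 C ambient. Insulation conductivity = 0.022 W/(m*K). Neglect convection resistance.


dT = 21 - (-23) = 44 K
thickness = k * dT / q_max * 1000
thickness = 0.022 * 44 / 21.0 * 1000
thickness = 46.1 mm

46.1


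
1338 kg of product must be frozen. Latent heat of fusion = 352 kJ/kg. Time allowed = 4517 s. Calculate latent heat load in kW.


Q_lat = m * h_fg / t
Q_lat = 1338 * 352 / 4517
Q_lat = 104.27 kW

104.27


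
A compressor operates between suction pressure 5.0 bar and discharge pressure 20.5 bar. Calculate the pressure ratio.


PR = P_high / P_low
PR = 20.5 / 5.0
PR = 4.1

4.1


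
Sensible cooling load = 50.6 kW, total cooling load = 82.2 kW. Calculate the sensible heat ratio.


SHR = Q_sensible / Q_total
SHR = 50.6 / 82.2
SHR = 0.616

0.616


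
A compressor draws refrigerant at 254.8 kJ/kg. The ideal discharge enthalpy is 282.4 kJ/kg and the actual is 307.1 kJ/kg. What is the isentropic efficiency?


dh_ideal = 282.4 - 254.8 = 27.6 kJ/kg
dh_actual = 307.1 - 254.8 = 52.3 kJ/kg
eta_s = dh_ideal / dh_actual = 27.6 / 52.3
eta_s = 0.5277

0.5277


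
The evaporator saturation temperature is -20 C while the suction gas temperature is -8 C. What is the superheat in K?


Superheat = T_suction - T_evap
Superheat = -8 - (-20)
Superheat = 12 K

12


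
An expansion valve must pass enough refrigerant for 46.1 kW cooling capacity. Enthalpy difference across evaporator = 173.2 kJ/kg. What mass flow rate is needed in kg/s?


m_dot = Q / dh
m_dot = 46.1 / 173.2
m_dot = 0.2662 kg/s

0.2662


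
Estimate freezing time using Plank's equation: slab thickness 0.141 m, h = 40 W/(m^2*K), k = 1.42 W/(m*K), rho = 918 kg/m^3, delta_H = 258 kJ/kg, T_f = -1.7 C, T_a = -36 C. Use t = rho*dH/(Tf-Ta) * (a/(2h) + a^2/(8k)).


dT = -1.7 - (-36) = 34.3 K
term1 = a/(2h) = 0.141/(2*40) = 0.0017625
term2 = a^2/(8k) = 0.141^2/(8*1.42) = 0.001750088028
t = rho*dH*1000/dT * (term1 + term2)
t = 918*258*1000/34.3 * (0.0017625 + 0.001750088028)
t = 24255 s

24255


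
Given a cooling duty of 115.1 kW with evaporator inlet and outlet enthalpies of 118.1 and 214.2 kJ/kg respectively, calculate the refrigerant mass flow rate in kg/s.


dh = 214.2 - 118.1 = 96.1 kJ/kg
m_dot = Q / dh = 115.1 / 96.1 = 1.1977 kg/s

1.1977


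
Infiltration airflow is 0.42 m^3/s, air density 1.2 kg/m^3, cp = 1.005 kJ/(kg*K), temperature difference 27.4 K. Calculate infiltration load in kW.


Q = V_dot * rho * cp * dT
Q = 0.42 * 1.2 * 1.005 * 27.4
Q = 13.879 kW

13.879


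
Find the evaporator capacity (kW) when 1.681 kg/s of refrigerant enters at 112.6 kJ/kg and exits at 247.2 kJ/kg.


dh = 247.2 - 112.6 = 134.6 kJ/kg
Q_evap = m_dot * dh = 1.681 * 134.6
Q_evap = 226.26 kW

226.26


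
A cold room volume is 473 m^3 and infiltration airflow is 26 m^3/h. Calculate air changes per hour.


ACH = flow / volume
ACH = 26 / 473
ACH = 0.055

0.055


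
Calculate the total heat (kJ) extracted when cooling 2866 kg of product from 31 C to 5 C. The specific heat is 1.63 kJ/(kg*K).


dT = 31 - (5) = 26 K
Q = m * cp * dT = 2866 * 1.63 * 26
Q = 121461 kJ

121461


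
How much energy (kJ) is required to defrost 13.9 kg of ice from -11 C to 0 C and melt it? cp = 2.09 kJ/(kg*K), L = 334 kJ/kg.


Sensible heat = cp * dT = 2.09 * 11 = 22.99 kJ/kg
Total per kg = 22.99 + 334 = 356.99 kJ/kg
Q = m * total = 13.9 * 356.99
Q = 4962.2 kJ

4962.2


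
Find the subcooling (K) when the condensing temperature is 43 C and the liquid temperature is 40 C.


Subcooling = T_cond - T_liquid
Subcooling = 43 - 40
Subcooling = 3 K

3


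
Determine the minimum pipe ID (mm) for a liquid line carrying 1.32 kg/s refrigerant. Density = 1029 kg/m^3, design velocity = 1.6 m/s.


A = m_dot / (rho * v) = 1.32 / (1029 * 1.6) = 0.0008017492711 m^2
d = sqrt(4*A/pi) * 1000
d = 32.0 mm

32.0


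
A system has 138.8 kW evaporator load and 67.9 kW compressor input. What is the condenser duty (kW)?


Q_cond = Q_evap + W
Q_cond = 138.8 + 67.9
Q_cond = 206.7 kW

206.7


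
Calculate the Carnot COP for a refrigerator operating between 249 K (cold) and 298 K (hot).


dT = 298 - 249 = 49 K
COP_carnot = T_cold / dT = 249 / 49
COP_carnot = 5.082

5.082


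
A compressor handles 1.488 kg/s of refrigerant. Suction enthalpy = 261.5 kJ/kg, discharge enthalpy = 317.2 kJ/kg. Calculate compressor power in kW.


dh = 317.2 - 261.5 = 55.7 kJ/kg
W = m_dot * dh = 1.488 * 55.7 = 82.88 kW

82.88


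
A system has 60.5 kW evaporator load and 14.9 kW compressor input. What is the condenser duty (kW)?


Q_cond = Q_evap + W
Q_cond = 60.5 + 14.9
Q_cond = 75.4 kW

75.4


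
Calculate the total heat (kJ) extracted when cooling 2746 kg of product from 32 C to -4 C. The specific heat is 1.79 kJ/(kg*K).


dT = 32 - (-4) = 36 K
Q = m * cp * dT = 2746 * 1.79 * 36
Q = 176952 kJ

176952


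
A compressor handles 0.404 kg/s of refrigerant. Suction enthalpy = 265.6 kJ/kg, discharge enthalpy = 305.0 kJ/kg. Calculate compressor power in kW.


dh = 305.0 - 265.6 = 39.4 kJ/kg
W = m_dot * dh = 0.404 * 39.4 = 15.92 kW

15.92


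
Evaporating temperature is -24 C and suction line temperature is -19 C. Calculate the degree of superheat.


Superheat = T_suction - T_evap
Superheat = -19 - (-24)
Superheat = 5 K

5


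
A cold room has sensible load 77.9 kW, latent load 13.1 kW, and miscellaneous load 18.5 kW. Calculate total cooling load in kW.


Q_total = Q_s + Q_l + Q_misc
Q_total = 77.9 + 13.1 + 18.5
Q_total = 109.5 kW

109.5


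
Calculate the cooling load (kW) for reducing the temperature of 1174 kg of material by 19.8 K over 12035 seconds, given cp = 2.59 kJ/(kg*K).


Q = m * cp * dT / t
Q = 1174 * 2.59 * 19.8 / 12035
Q = 5.002 kW

5.002


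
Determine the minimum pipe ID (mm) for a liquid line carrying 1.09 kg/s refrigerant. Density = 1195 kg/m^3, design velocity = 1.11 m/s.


A = m_dot / (rho * v) = 1.09 / (1195 * 1.11) = 0.0008217422443 m^2
d = sqrt(4*A/pi) * 1000
d = 32.3 mm

32.3


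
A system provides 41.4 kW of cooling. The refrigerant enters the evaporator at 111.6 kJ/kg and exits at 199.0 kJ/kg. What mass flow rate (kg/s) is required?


dh = 199.0 - 111.6 = 87.4 kJ/kg
m_dot = Q / dh = 41.4 / 87.4 = 0.4737 kg/s

0.4737


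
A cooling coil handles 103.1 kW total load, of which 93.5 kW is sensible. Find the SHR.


SHR = Q_sensible / Q_total
SHR = 93.5 / 103.1
SHR = 0.907

0.907


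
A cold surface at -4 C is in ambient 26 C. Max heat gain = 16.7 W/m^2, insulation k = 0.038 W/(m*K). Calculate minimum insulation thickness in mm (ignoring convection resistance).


dT = 26 - (-4) = 30 K
thickness = k * dT / q_max * 1000
thickness = 0.038 * 30 / 16.7 * 1000
thickness = 68.3 mm

68.3


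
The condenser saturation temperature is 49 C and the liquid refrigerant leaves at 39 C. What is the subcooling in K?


Subcooling = T_cond - T_liquid
Subcooling = 49 - 39
Subcooling = 10 K

10


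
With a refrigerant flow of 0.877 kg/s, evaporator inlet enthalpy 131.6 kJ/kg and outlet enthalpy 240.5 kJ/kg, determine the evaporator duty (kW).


dh = 240.5 - 131.6 = 108.9 kJ/kg
Q_evap = m_dot * dh = 0.877 * 108.9
Q_evap = 95.51 kW

95.51


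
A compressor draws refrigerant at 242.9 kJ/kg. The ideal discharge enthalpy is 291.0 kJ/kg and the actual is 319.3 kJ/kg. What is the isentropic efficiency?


dh_ideal = 291.0 - 242.9 = 48.1 kJ/kg
dh_actual = 319.3 - 242.9 = 76.4 kJ/kg
eta_s = dh_ideal / dh_actual = 48.1 / 76.4
eta_s = 0.6296

0.6296


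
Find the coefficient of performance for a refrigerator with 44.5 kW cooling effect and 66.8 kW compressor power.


COP = Q_evap / W
COP = 44.5 / 66.8
COP = 0.666

0.666


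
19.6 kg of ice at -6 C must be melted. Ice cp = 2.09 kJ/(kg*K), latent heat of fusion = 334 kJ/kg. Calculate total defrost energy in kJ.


Sensible heat = cp * dT = 2.09 * 6 = 12.54 kJ/kg
Total per kg = 12.54 + 334 = 346.54 kJ/kg
Q = m * total = 19.6 * 346.54
Q = 6792.2 kJ

6792.2


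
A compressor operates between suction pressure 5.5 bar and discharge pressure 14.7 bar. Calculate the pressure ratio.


PR = P_high / P_low
PR = 14.7 / 5.5
PR = 2.673

2.673


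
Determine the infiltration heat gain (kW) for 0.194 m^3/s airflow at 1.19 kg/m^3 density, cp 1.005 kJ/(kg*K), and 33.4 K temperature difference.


Q = V_dot * rho * cp * dT
Q = 0.194 * 1.19 * 1.005 * 33.4
Q = 7.749 kW

7.749


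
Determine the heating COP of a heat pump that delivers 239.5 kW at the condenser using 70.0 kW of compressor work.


COP_hp = Q_cond / W
COP_hp = 239.5 / 70.0
COP_hp = 3.421

3.421


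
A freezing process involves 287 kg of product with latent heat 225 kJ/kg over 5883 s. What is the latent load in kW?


Q_lat = m * h_fg / t
Q_lat = 287 * 225 / 5883
Q_lat = 10.98 kW

10.98


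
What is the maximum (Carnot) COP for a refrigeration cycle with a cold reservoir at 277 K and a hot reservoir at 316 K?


dT = 316 - 277 = 39 K
COP_carnot = T_cold / dT = 277 / 39
COP_carnot = 7.103

7.103


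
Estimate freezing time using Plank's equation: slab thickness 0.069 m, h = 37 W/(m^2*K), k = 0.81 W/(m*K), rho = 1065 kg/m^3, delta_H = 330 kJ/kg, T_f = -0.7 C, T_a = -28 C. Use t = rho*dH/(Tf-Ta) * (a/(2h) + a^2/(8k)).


dT = -0.7 - (-28) = 27.3 K
term1 = a/(2h) = 0.069/(2*37) = 0.0009324324324
term2 = a^2/(8k) = 0.069^2/(8*0.81) = 0.0007347222222
t = rho*dH*1000/dT * (term1 + term2)
t = 1065*330*1000/27.3 * (0.0009324324324 + 0.0007347222222)
t = 21462 s

21462


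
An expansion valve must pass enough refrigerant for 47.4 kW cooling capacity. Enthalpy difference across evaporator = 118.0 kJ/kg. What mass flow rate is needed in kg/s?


m_dot = Q / dh
m_dot = 47.4 / 118.0
m_dot = 0.4017 kg/s

0.4017


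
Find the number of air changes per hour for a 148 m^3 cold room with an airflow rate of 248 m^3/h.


ACH = flow / volume
ACH = 248 / 148
ACH = 1.676

1.676


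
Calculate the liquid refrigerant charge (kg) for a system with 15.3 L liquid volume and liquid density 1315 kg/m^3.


Charge = V * rho / 1000
Charge = 15.3 * 1315 / 1000
Charge = 20.12 kg

20.12


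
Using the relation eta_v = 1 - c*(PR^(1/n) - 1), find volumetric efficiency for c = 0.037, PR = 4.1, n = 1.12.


PR^(1/n) = 4.1^(1/1.12) = 3.52475101
eta_v = 1 - 0.037 * (3.52475101 - 1)
eta_v = 0.9066

0.9066


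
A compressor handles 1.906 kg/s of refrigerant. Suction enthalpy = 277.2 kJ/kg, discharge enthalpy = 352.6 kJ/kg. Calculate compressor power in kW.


dh = 352.6 - 277.2 = 75.4 kJ/kg
W = m_dot * dh = 1.906 * 75.4 = 143.71 kW

143.71


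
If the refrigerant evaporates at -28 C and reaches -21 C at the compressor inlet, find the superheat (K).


Superheat = T_suction - T_evap
Superheat = -21 - (-28)
Superheat = 7 K

7


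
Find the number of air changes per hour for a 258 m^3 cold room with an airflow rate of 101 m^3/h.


ACH = flow / volume
ACH = 101 / 258
ACH = 0.391

0.391


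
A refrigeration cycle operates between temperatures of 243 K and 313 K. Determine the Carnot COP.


dT = 313 - 243 = 70 K
COP_carnot = T_cold / dT = 243 / 70
COP_carnot = 3.471

3.471


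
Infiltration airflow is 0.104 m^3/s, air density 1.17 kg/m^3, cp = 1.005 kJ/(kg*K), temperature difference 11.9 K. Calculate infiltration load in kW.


Q = V_dot * rho * cp * dT
Q = 0.104 * 1.17 * 1.005 * 11.9
Q = 1.455 kW

1.455


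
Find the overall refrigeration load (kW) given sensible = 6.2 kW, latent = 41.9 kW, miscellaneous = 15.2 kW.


Q_total = Q_s + Q_l + Q_misc
Q_total = 6.2 + 41.9 + 15.2
Q_total = 63.3 kW

63.3


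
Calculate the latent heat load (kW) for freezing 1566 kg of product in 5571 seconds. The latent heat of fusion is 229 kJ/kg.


Q_lat = m * h_fg / t
Q_lat = 1566 * 229 / 5571
Q_lat = 64.37 kW

64.37


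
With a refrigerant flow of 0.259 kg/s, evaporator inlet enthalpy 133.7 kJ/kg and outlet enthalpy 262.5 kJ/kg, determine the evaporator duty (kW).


dh = 262.5 - 133.7 = 128.8 kJ/kg
Q_evap = m_dot * dh = 0.259 * 128.8
Q_evap = 33.36 kW

33.36


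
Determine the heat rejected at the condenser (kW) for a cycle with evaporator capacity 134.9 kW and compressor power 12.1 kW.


Q_cond = Q_evap + W
Q_cond = 134.9 + 12.1
Q_cond = 147.0 kW

147.0


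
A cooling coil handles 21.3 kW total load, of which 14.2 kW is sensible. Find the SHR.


SHR = Q_sensible / Q_total
SHR = 14.2 / 21.3
SHR = 0.667

0.667


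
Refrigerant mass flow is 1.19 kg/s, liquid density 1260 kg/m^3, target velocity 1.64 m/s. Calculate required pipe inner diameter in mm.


A = m_dot / (rho * v) = 1.19 / (1260 * 1.64) = 0.0005758807588 m^2
d = sqrt(4*A/pi) * 1000
d = 27.1 mm

27.1


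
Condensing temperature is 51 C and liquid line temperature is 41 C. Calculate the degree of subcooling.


Subcooling = T_cond - T_liquid
Subcooling = 51 - 41
Subcooling = 10 K

10


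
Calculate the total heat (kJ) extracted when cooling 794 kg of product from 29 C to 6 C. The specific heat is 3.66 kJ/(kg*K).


dT = 29 - (6) = 23 K
Q = m * cp * dT = 794 * 3.66 * 23
Q = 66839 kJ

66839


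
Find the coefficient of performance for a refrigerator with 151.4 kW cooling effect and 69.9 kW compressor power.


COP = Q_evap / W
COP = 151.4 / 69.9
COP = 2.166

2.166


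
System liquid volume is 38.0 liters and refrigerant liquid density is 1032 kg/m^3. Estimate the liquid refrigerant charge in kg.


Charge = V * rho / 1000
Charge = 38.0 * 1032 / 1000
Charge = 39.22 kg

39.22


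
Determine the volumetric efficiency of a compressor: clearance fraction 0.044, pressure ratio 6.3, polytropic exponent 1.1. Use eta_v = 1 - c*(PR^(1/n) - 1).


PR^(1/n) = 6.3^(1/1.1) = 5.32933753
eta_v = 1 - 0.044 * (5.32933753 - 1)
eta_v = 0.8095

0.8095


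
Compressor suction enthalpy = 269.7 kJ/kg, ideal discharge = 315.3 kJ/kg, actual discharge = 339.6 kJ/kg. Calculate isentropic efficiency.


dh_ideal = 315.3 - 269.7 = 45.6 kJ/kg
dh_actual = 339.6 - 269.7 = 69.9 kJ/kg
eta_s = dh_ideal / dh_actual = 45.6 / 69.9
eta_s = 0.6524

0.6524


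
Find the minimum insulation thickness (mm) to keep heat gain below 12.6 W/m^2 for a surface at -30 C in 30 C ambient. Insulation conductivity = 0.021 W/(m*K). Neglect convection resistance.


dT = 30 - (-30) = 60 K
thickness = k * dT / q_max * 1000
thickness = 0.021 * 60 / 12.6 * 1000
thickness = 100.0 mm

100.0


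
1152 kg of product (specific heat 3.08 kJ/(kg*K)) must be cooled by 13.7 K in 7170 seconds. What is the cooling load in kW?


Q = m * cp * dT / t
Q = 1152 * 3.08 * 13.7 / 7170
Q = 6.78 kW

6.78


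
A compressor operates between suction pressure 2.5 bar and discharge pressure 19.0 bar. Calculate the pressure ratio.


PR = P_high / P_low
PR = 19.0 / 2.5
PR = 7.6

7.6


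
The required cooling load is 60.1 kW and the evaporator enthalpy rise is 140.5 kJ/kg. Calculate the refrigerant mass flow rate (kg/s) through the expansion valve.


m_dot = Q / dh
m_dot = 60.1 / 140.5
m_dot = 0.4278 kg/s

0.4278


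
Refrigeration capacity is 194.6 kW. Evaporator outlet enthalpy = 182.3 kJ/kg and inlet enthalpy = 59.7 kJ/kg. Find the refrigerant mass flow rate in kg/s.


dh = 182.3 - 59.7 = 122.6 kJ/kg
m_dot = Q / dh = 194.6 / 122.6 = 1.5873 kg/s

1.5873


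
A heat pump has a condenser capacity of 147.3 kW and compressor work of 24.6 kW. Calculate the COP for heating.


COP_hp = Q_cond / W
COP_hp = 147.3 / 24.6
COP_hp = 5.988

5.988


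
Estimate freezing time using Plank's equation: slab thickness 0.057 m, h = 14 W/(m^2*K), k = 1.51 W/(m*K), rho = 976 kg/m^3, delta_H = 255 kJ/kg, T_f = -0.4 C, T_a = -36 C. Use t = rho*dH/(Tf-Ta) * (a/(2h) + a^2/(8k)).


dT = -0.4 - (-36) = 35.6 K
term1 = a/(2h) = 0.057/(2*14) = 0.002035714286
term2 = a^2/(8k) = 0.057^2/(8*1.51) = 0.0002689569536
t = rho*dH*1000/dT * (term1 + term2)
t = 976*255*1000/35.6 * (0.002035714286 + 0.0002689569536)
t = 16112 s

16112


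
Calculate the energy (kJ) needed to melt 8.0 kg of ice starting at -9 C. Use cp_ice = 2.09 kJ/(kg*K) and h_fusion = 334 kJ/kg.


Sensible heat = cp * dT = 2.09 * 9 = 18.81 kJ/kg
Total per kg = 18.81 + 334 = 352.81 kJ/kg
Q = m * total = 8.0 * 352.81
Q = 2822.5 kJ

2822.5


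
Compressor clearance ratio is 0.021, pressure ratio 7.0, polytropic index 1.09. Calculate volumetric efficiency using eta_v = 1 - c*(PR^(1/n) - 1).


PR^(1/n) = 7.0^(1/1.09) = 5.96100248
eta_v = 1 - 0.021 * (5.96100248 - 1)
eta_v = 0.8958

0.8958


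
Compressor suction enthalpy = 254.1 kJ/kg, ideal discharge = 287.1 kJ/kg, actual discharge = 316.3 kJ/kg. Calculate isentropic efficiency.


dh_ideal = 287.1 - 254.1 = 33.0 kJ/kg
dh_actual = 316.3 - 254.1 = 62.2 kJ/kg
eta_s = dh_ideal / dh_actual = 33.0 / 62.2
eta_s = 0.5305

0.5305


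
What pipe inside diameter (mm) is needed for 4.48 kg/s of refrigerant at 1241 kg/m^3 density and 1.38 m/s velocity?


A = m_dot / (rho * v) = 4.48 / (1241 * 1.38) = 0.00261593619 m^2
d = sqrt(4*A/pi) * 1000
d = 57.7 mm

57.7


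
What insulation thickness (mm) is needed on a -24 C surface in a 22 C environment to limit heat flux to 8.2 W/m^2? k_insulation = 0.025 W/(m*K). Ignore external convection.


dT = 22 - (-24) = 46 K
thickness = k * dT / q_max * 1000
thickness = 0.025 * 46 / 8.2 * 1000
thickness = 140.2 mm

140.2


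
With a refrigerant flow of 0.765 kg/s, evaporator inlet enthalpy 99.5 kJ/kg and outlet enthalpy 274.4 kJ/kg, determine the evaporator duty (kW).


dh = 274.4 - 99.5 = 174.9 kJ/kg
Q_evap = m_dot * dh = 0.765 * 174.9
Q_evap = 133.8 kW

133.8


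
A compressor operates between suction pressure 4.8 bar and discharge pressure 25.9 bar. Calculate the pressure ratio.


PR = P_high / P_low
PR = 25.9 / 4.8
PR = 5.396

5.396


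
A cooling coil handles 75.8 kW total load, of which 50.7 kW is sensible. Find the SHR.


SHR = Q_sensible / Q_total
SHR = 50.7 / 75.8
SHR = 0.669

0.669


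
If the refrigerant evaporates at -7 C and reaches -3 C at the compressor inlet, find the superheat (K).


Superheat = T_suction - T_evap
Superheat = -3 - (-7)
Superheat = 4 K

4


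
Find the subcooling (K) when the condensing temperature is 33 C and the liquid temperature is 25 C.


Subcooling = T_cond - T_liquid
Subcooling = 33 - 25
Subcooling = 8 K

8


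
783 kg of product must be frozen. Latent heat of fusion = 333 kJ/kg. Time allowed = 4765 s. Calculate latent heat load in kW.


Q_lat = m * h_fg / t
Q_lat = 783 * 333 / 4765
Q_lat = 54.72 kW

54.72


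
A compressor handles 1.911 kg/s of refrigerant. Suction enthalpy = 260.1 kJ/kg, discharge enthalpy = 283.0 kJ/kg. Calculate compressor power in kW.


dh = 283.0 - 260.1 = 22.9 kJ/kg
W = m_dot * dh = 1.911 * 22.9 = 43.76 kW

43.76


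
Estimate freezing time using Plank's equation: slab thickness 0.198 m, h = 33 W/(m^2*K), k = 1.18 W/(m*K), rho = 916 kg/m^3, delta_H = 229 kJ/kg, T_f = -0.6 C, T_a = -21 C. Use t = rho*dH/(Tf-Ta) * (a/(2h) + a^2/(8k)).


dT = -0.6 - (-21) = 20.4 K
term1 = a/(2h) = 0.198/(2*33) = 0.003
term2 = a^2/(8k) = 0.198^2/(8*1.18) = 0.004152966102
t = rho*dH*1000/dT * (term1 + term2)
t = 916*229*1000/20.4 * (0.003 + 0.004152966102)
t = 73551 s

73551


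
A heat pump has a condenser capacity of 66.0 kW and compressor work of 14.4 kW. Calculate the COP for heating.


COP_hp = Q_cond / W
COP_hp = 66.0 / 14.4
COP_hp = 4.583

4.583


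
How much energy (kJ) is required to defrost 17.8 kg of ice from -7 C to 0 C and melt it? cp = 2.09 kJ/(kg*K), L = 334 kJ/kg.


Sensible heat = cp * dT = 2.09 * 7 = 14.63 kJ/kg
Total per kg = 14.63 + 334 = 348.63 kJ/kg
Q = m * total = 17.8 * 348.63
Q = 6205.6 kJ

6205.6


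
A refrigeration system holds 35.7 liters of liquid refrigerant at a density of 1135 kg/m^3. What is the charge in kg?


Charge = V * rho / 1000
Charge = 35.7 * 1135 / 1000
Charge = 40.52 kg

40.52


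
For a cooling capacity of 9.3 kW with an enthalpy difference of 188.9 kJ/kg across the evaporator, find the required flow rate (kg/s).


m_dot = Q / dh
m_dot = 9.3 / 188.9
m_dot = 0.0492 kg/s

0.0492


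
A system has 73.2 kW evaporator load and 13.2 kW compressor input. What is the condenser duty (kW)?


Q_cond = Q_evap + W
Q_cond = 73.2 + 13.2
Q_cond = 86.4 kW

86.4


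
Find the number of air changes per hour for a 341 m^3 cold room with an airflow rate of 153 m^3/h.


ACH = flow / volume
ACH = 153 / 341
ACH = 0.449

0.449


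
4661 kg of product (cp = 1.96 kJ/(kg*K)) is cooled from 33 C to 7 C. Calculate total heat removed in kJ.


dT = 33 - (7) = 26 K
Q = m * cp * dT = 4661 * 1.96 * 26
Q = 237525 kJ

237525


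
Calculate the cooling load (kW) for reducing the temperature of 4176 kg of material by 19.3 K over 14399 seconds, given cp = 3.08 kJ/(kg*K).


Q = m * cp * dT / t
Q = 4176 * 3.08 * 19.3 / 14399
Q = 17.24 kW

17.24


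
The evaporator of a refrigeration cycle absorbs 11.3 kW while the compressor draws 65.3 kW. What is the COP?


COP = Q_evap / W
COP = 11.3 / 65.3
COP = 0.173

0.173


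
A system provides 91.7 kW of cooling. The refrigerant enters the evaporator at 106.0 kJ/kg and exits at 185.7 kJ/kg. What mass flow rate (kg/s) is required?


dh = 185.7 - 106.0 = 79.7 kJ/kg
m_dot = Q / dh = 91.7 / 79.7 = 1.1506 kg/s

1.1506


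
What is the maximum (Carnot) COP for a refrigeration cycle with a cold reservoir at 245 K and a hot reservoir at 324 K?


dT = 324 - 245 = 79 K
COP_carnot = T_cold / dT = 245 / 79
COP_carnot = 3.101

3.101


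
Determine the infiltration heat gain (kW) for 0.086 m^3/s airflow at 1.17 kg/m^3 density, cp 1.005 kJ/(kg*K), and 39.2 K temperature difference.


Q = V_dot * rho * cp * dT
Q = 0.086 * 1.17 * 1.005 * 39.2
Q = 3.964 kW

3.964


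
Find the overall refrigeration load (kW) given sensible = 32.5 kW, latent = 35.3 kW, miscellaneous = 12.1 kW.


Q_total = Q_s + Q_l + Q_misc
Q_total = 32.5 + 35.3 + 12.1
Q_total = 79.9 kW

79.9


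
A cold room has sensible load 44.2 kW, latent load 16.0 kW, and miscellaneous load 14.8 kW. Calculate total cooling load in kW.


Q_total = Q_s + Q_l + Q_misc
Q_total = 44.2 + 16.0 + 14.8
Q_total = 75.0 kW

75.0


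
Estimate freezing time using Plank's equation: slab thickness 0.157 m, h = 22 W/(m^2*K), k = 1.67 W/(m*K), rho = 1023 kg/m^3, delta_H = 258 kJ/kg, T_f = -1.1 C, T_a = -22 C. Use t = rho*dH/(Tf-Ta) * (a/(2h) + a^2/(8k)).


dT = -1.1 - (-22) = 20.9 K
term1 = a/(2h) = 0.157/(2*22) = 0.003568181818
term2 = a^2/(8k) = 0.157^2/(8*1.67) = 0.00184498503
t = rho*dH*1000/dT * (term1 + term2)
t = 1023*258*1000/20.9 * (0.003568181818 + 0.00184498503)
t = 68360 s

68360


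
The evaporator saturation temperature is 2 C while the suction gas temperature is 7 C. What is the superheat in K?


Superheat = T_suction - T_evap
Superheat = 7 - (2)
Superheat = 5 K

5


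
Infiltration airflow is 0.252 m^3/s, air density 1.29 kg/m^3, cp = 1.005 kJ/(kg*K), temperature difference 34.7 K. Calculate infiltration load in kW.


Q = V_dot * rho * cp * dT
Q = 0.252 * 1.29 * 1.005 * 34.7
Q = 11.337 kW

11.337


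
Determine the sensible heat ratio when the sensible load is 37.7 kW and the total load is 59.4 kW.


SHR = Q_sensible / Q_total
SHR = 37.7 / 59.4
SHR = 0.635

0.635


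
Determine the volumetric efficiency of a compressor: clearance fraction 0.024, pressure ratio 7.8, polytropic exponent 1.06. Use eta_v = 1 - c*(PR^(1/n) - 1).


PR^(1/n) = 7.8^(1/1.06) = 6.94382364
eta_v = 1 - 0.024 * (6.94382364 - 1)
eta_v = 0.8573

0.8573


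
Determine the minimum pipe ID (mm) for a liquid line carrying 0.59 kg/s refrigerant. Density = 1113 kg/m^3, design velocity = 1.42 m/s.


A = m_dot / (rho * v) = 0.59 / (1113 * 1.42) = 0.0003733090366 m^2
d = sqrt(4*A/pi) * 1000
d = 21.8 mm

21.8


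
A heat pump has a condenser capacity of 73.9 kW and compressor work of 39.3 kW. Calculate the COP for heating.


COP_hp = Q_cond / W
COP_hp = 73.9 / 39.3
COP_hp = 1.88

1.88


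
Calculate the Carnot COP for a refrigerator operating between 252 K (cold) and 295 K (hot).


dT = 295 - 252 = 43 K
COP_carnot = T_cold / dT = 252 / 43
COP_carnot = 5.86

5.86


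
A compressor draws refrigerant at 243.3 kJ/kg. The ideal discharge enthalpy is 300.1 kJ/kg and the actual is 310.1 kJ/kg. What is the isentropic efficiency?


dh_ideal = 300.1 - 243.3 = 56.8 kJ/kg
dh_actual = 310.1 - 243.3 = 66.8 kJ/kg
eta_s = dh_ideal / dh_actual = 56.8 / 66.8
eta_s = 0.8503

0.8503


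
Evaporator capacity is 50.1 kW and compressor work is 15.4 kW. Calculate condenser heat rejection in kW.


Q_cond = Q_evap + W
Q_cond = 50.1 + 15.4
Q_cond = 65.5 kW

65.5


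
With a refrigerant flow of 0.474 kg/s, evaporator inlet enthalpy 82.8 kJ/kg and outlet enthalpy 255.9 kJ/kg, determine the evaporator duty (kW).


dh = 255.9 - 82.8 = 173.1 kJ/kg
Q_evap = m_dot * dh = 0.474 * 173.1
Q_evap = 82.05 kW

82.05


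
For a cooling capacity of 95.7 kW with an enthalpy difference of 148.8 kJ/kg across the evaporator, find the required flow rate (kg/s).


m_dot = Q / dh
m_dot = 95.7 / 148.8
m_dot = 0.6431 kg/s

0.6431


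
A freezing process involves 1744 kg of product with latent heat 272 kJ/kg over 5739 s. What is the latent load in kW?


Q_lat = m * h_fg / t
Q_lat = 1744 * 272 / 5739
Q_lat = 82.66 kW

82.66


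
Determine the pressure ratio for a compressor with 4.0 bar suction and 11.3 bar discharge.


PR = P_high / P_low
PR = 11.3 / 4.0
PR = 2.825

2.825


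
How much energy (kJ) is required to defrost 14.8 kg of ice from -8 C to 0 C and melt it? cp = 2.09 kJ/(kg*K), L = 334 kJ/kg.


Sensible heat = cp * dT = 2.09 * 8 = 16.72 kJ/kg
Total per kg = 16.72 + 334 = 350.72 kJ/kg
Q = m * total = 14.8 * 350.72
Q = 5190.7 kJ

5190.7


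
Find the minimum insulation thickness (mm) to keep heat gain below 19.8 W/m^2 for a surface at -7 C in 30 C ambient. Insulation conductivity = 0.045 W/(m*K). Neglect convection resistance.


dT = 30 - (-7) = 37 K
thickness = k * dT / q_max * 1000
thickness = 0.045 * 37 / 19.8 * 1000
thickness = 84.1 mm

84.1


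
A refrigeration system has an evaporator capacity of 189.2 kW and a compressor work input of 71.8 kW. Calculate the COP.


COP = Q_evap / W
COP = 189.2 / 71.8
COP = 2.635

2.635


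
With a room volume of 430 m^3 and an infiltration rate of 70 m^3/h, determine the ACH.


ACH = flow / volume
ACH = 70 / 430
ACH = 0.163

0.163


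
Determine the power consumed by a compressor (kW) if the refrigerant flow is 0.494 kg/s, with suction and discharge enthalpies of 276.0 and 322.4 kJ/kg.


dh = 322.4 - 276.0 = 46.4 kJ/kg
W = m_dot * dh = 0.494 * 46.4 = 22.92 kW

22.92


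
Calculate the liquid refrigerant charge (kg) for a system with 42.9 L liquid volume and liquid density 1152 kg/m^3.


Charge = V * rho / 1000
Charge = 42.9 * 1152 / 1000
Charge = 49.42 kg

49.42


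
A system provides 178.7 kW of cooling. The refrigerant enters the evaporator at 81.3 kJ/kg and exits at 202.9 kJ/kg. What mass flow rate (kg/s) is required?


dh = 202.9 - 81.3 = 121.6 kJ/kg
m_dot = Q / dh = 178.7 / 121.6 = 1.4696 kg/s

1.4696


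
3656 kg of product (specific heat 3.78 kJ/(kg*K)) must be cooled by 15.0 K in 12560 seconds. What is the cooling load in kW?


Q = m * cp * dT / t
Q = 3656 * 3.78 * 15.0 / 12560
Q = 16.504 kW

16.504


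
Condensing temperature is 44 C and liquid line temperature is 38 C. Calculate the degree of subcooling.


Subcooling = T_cond - T_liquid
Subcooling = 44 - 38
Subcooling = 6 K

6


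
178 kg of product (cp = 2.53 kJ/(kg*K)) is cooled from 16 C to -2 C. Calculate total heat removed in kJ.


dT = 16 - (-2) = 18 K
Q = m * cp * dT = 178 * 2.53 * 18
Q = 8106 kJ

8106


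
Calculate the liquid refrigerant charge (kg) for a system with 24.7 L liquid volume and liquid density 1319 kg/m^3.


Charge = V * rho / 1000
Charge = 24.7 * 1319 / 1000
Charge = 32.58 kg

32.58


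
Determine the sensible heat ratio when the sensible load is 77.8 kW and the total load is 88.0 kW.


SHR = Q_sensible / Q_total
SHR = 77.8 / 88.0
SHR = 0.884

0.884


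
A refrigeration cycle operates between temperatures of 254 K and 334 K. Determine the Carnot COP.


dT = 334 - 254 = 80 K
COP_carnot = T_cold / dT = 254 / 80
COP_carnot = 3.175

3.175


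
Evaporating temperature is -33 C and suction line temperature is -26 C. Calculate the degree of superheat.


Superheat = T_suction - T_evap
Superheat = -26 - (-33)
Superheat = 7 K

7


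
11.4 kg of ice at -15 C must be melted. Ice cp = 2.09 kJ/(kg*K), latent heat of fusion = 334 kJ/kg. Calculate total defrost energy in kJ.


Sensible heat = cp * dT = 2.09 * 15 = 31.35 kJ/kg
Total per kg = 31.35 + 334 = 365.35 kJ/kg
Q = m * total = 11.4 * 365.35
Q = 4165.0 kJ

4165.0


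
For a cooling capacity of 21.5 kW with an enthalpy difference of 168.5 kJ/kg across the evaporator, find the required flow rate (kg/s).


m_dot = Q / dh
m_dot = 21.5 / 168.5
m_dot = 0.1276 kg/s

0.1276


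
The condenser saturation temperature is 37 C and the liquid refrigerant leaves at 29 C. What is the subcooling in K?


Subcooling = T_cond - T_liquid
Subcooling = 37 - 29
Subcooling = 8 K

8


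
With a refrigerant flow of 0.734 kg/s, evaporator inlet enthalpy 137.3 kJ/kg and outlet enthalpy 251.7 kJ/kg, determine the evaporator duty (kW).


dh = 251.7 - 137.3 = 114.4 kJ/kg
Q_evap = m_dot * dh = 0.734 * 114.4
Q_evap = 83.97 kW

83.97


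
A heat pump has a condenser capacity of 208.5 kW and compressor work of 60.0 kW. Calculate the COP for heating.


COP_hp = Q_cond / W
COP_hp = 208.5 / 60.0
COP_hp = 3.475

3.475
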